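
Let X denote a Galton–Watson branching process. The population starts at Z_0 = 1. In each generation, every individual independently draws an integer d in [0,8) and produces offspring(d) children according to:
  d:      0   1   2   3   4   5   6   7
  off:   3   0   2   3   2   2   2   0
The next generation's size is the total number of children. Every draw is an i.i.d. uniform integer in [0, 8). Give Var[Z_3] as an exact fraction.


Outcome values over d=0..7: [3, 0, 2, 3, 2, 2, 2, 0]
Σy = 14, Σy² = 34, M = 8
μ = 14/8 = 7/4,  σ² = 34/8 − (7/4)² = 19/16
V_0 = 0, E_0 = 1
V_1 = 19/16·E_0 + (7/4)²·V_0 = 19/16;  E_1 = 7/4
V_2 = 19/16·E_1 + (7/4)²·V_1 = 1463/256;  E_2 = 49/16
V_3 = 19/16·E_2 + (7/4)²·V_2 = 86583/4096;  E_3 = 343/64

86583/4096


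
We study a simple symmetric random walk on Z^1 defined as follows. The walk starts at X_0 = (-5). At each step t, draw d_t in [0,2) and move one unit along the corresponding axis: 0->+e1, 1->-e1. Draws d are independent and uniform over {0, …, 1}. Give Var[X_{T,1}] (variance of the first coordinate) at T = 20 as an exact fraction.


Outcome values over d=0..1: [1, -1]
Σy = 0, Σy² = 2, M = 2
μ = 0/2 = 0,  σ² = 2/2 − (0)² = 1
Independent increments: Var[X_20] = 20·σ² = 20·(1) = 20

20


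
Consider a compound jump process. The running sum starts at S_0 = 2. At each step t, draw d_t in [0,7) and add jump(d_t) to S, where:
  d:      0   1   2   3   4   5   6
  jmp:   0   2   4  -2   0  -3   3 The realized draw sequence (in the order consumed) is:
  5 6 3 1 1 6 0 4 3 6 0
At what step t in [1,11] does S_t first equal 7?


6

t=0: S=2, d=5, jump=-3, S_1=-1
t=1: S=-1, d=6, jump=3, S_2=2
t=2: S=2, d=3, jump=-2, S_3=0
t=3: S=0, d=1, jump=2, S_4=2
t=4: S=2, d=1, jump=2, S_5=4
t=5: S=4, d=6, jump=3, S_6=7
t=6: S=7, d=0, jump=0, S_7=7
t=7: S=7, d=4, jump=0, S_8=7
t=8: S=7, d=3, jump=-2, S_9=5
t=9: S=5, d=6, jump=3, S_10=8
t=10: S=8, d=0, jump=0, S_11=8


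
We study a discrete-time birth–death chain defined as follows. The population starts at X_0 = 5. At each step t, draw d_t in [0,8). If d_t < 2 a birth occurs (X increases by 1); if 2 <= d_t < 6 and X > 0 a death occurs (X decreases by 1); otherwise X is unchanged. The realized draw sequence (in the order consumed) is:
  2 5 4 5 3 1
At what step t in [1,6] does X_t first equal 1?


t=0: X=5, d=2 → death, X_1=4
t=1: X=4, d=5 → death, X_2=3
t=2: X=3, d=4 → death, X_3=2
t=3: X=2, d=5 → death, X_4=1
t=4: X=1, d=3 → death, X_5=0
t=5: X=0, d=1 → birth, X_6=1

4


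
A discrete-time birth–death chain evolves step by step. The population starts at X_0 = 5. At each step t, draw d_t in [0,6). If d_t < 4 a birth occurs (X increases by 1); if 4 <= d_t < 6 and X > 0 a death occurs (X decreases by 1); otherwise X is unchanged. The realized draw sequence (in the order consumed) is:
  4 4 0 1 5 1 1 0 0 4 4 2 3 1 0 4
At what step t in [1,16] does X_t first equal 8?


t=0: X=5, d=4 → death, X_1=4
t=1: X=4, d=4 → death, X_2=3
t=2: X=3, d=0 → birth, X_3=4
t=3: X=4, d=1 → birth, X_4=5
t=4: X=5, d=5 → death, X_5=4
t=5: X=4, d=1 → birth, X_6=5
t=6: X=5, d=1 → birth, X_7=6
t=7: X=6, d=0 → birth, X_8=7
t=8: X=7, d=0 → birth, X_9=8
t=9: X=8, d=4 → death, X_10=7
t=10: X=7, d=4 → death, X_11=6
t=11: X=6, d=2 → birth, X_12=7
t=12: X=7, d=3 → birth, X_13=8
t=13: X=8, d=1 → birth, X_14=9
t=14: X=9, d=0 → birth, X_15=10
t=15: X=10, d=4 → death, X_16=9

9


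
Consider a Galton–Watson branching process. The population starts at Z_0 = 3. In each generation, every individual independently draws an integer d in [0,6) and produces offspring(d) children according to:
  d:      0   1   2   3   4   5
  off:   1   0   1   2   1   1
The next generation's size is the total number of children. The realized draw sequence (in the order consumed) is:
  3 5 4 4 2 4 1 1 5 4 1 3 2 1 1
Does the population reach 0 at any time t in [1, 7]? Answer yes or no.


yes

gen 0: Z_0=3, draws=[3, 5, 4], offspring=[2, 1, 1], Z_1=4
gen 1: Z_1=4, draws=[4, 2, 4, 1], offspring=[1, 1, 1, 0], Z_2=3
gen 2: Z_2=3, draws=[1, 5, 4], offspring=[0, 1, 1], Z_3=2
gen 3: Z_3=2, draws=[1, 3], offspring=[0, 2], Z_4=2
gen 4: Z_4=2, draws=[2, 1], offspring=[1, 0], Z_5=1
gen 5: Z_5=1, draws=[1], offspring=[0], Z_6=0
gen 6: Z_6=0, draws=[], offspring=[], Z_7=0


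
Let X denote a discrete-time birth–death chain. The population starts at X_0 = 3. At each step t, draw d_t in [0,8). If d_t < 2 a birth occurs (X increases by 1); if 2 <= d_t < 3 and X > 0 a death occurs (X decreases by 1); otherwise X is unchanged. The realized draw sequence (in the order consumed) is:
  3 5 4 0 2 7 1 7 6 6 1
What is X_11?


t=0: X=3, d=3 → hold, X_1=3
t=1: X=3, d=5 → hold, X_2=3
t=2: X=3, d=4 → hold, X_3=3
t=3: X=3, d=0 → birth, X_4=4
t=4: X=4, d=2 → death, X_5=3
t=5: X=3, d=7 → hold, X_6=3
t=6: X=3, d=1 → birth, X_7=4
t=7: X=4, d=7 → hold, X_8=4
t=8: X=4, d=6 → hold, X_9=4
t=9: X=4, d=6 → hold, X_10=4
t=10: X=4, d=1 → birth, X_11=5

5


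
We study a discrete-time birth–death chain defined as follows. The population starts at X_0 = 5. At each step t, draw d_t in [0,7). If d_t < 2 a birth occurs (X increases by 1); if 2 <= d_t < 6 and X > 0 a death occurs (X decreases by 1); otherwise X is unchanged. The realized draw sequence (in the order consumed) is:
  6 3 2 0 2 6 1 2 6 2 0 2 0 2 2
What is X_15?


t=0: X=5, d=6 → hold, X_1=5
t=1: X=5, d=3 → death, X_2=4
t=2: X=4, d=2 → death, X_3=3
t=3: X=3, d=0 → birth, X_4=4
t=4: X=4, d=2 → death, X_5=3
t=5: X=3, d=6 → hold, X_6=3
t=6: X=3, d=1 → birth, X_7=4
t=7: X=4, d=2 → death, X_8=3
t=8: X=3, d=6 → hold, X_9=3
t=9: X=3, d=2 → death, X_10=2
t=10: X=2, d=0 → birth, X_11=3
t=11: X=3, d=2 → death, X_12=2
t=12: X=2, d=0 → birth, X_13=3
t=13: X=3, d=2 → death, X_14=2
t=14: X=2, d=2 → death, X_15=1

1


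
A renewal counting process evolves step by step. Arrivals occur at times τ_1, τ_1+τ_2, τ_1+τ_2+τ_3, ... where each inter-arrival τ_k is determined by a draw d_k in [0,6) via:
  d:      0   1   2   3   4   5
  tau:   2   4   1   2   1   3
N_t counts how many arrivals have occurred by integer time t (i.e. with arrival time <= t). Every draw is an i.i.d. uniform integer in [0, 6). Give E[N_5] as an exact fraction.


1049/486

Inter-arrival values over d=0..5: [2, 4, 1, 2, 1, 3]
Each d has probability 1/6, so the pmf of τ is: f(1) = 1/3, f(2) = 1/3, f(3) = 1/6, f(4) = 1/6
Renewal equation for m(n) = E[N_n]: condition on τ_1 = k (if k <= n, one arrival plus a fresh copy on the remaining n−k steps): m(n) = F(n) + Σ_{k<=n} f(k)·m(n−k), where F(n) = P(τ <= n) and m(0) = 0
m(1) = F(1) = 1/3
m(2) = F(2) + f(1)·m(1) = 2/3 + 1/3·1/3 = 7/9
m(3) = F(3) + f(1)·m(2) + f(2)·m(1) = 5/6 + 1/3·7/9 + 1/3·1/3 = 65/54
m(4) = F(4) + f(1)·m(3) + f(2)·m(2) + f(3)·m(1) = 1 + 1/3·65/54 + 1/3·7/9 + 1/6·1/3 = 139/81
m(5) = F(5) + f(1)·m(4) + f(2)·m(3) + f(3)·m(2) + f(4)·m(1) = 1 + 1/3·139/81 + 1/3·65/54 + 1/6·7/9 + 1/6·1/3 = 1049/486
E[N_5] = m(5) = 1049/486


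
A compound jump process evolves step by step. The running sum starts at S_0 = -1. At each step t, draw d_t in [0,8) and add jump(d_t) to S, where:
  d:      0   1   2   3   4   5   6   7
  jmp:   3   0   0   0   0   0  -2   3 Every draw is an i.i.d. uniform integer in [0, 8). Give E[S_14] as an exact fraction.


6

Outcome values over d=0..7: [3, 0, 0, 0, 0, 0, -2, 3]
Σy = 4, Σy² = 22, M = 8
μ = 4/8 = 1/2,  σ² = 22/8 − (1/2)² = 5/2
E[S_14] = -1 + 14·(1/2) = 6


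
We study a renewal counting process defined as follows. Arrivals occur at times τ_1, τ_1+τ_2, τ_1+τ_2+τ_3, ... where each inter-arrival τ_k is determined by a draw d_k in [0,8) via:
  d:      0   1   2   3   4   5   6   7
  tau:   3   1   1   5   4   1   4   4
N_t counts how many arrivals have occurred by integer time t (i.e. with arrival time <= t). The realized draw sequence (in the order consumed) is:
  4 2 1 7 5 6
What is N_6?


draw d_1=4: τ_1=4, arrival time A_1=4
draw d_2=2: τ_2=1, arrival time A_2=5
draw d_3=1: τ_3=1, arrival time A_3=6
draw d_4=7: τ_4=4, arrival time A_4=10
draw d_5=5: τ_5=1, arrival time A_5=11
draw d_6=6: τ_6=4, arrival time A_6=15
N_t over t=0..6: 0:0 1:0 2:0 3:0 4:1 5:2 6:3

3


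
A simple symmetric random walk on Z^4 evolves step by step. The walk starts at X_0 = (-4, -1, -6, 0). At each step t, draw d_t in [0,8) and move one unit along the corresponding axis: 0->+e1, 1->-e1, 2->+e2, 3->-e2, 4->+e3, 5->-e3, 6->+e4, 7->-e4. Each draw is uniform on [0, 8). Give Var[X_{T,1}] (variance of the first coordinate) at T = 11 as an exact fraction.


11/4

Outcome values over d=0..7: [1, -1, 0, 0, 0, 0, 0, 0]
Σy = 0, Σy² = 2, M = 8
μ = 0/8 = 0,  σ² = 2/8 − (0)² = 1/4
Independent increments: Var[X_11] = 11·σ² = 11·(1/4) = 11/4


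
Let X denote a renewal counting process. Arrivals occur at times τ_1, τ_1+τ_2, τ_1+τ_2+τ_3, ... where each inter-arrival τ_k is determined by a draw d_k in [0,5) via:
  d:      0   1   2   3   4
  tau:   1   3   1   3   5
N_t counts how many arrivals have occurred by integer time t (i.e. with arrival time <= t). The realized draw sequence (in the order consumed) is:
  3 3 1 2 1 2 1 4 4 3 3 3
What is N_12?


4

draw d_1=3: τ_1=3, arrival time A_1=3
draw d_2=3: τ_2=3, arrival time A_2=6
draw d_3=1: τ_3=3, arrival time A_3=9
draw d_4=2: τ_4=1, arrival time A_4=10
draw d_5=1: τ_5=3, arrival time A_5=13
draw d_6=2: τ_6=1, arrival time A_6=14
draw d_7=1: τ_7=3, arrival time A_7=17
draw d_8=4: τ_8=5, arrival time A_8=22
draw d_9=4: τ_9=5, arrival time A_9=27
draw d_10=3: τ_10=3, arrival time A_10=30
draw d_11=3: τ_11=3, arrival time A_11=33
draw d_12=3: τ_12=3, arrival time A_12=36
N_t over t=0..12: 0:0 1:0 2:0 3:1 4:1 5:1 6:2 7:2 8:2 9:3 10:4 11:4 12:4


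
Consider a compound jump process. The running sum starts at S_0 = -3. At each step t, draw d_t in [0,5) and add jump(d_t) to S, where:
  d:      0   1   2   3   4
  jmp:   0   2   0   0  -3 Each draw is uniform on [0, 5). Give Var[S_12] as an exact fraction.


Outcome values over d=0..4: [0, 2, 0, 0, -3]
Σy = -1, Σy² = 13, M = 5
μ = -1/5 = -1/5,  σ² = 13/5 − (-1/5)² = 64/25
Independent increments: Var[S_12] = 12·σ² = 12·(64/25) = 768/25

768/25


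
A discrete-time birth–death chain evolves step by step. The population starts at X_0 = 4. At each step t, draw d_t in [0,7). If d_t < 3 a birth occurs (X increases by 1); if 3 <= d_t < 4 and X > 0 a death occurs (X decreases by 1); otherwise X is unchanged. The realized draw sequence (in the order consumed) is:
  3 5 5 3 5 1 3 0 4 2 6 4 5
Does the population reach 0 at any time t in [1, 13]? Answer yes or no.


t=0: X=4, d=3 → death, X_1=3
t=1: X=3, d=5 → hold, X_2=3
t=2: X=3, d=5 → hold, X_3=3
t=3: X=3, d=3 → death, X_4=2
t=4: X=2, d=5 → hold, X_5=2
t=5: X=2, d=1 → birth, X_6=3
t=6: X=3, d=3 → death, X_7=2
t=7: X=2, d=0 → birth, X_8=3
t=8: X=3, d=4 → hold, X_9=3
t=9: X=3, d=2 → birth, X_10=4
t=10: X=4, d=6 → hold, X_11=4
t=11: X=4, d=4 → hold, X_12=4
t=12: X=4, d=5 → hold, X_13=4

no


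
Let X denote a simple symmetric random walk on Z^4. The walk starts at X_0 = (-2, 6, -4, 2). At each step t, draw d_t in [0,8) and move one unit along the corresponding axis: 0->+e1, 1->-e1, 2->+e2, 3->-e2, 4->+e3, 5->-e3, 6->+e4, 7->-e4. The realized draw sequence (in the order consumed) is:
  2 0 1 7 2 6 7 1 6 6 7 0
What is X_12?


t=0: X=(-2, 6, -4, 2), d=2 → +e2, X_1=(-2, 7, -4, 2)
t=1: X=(-2, 7, -4, 2), d=0 → +e1, X_2=(-1, 7, -4, 2)
t=2: X=(-1, 7, -4, 2), d=1 → -e1, X_3=(-2, 7, -4, 2)
t=3: X=(-2, 7, -4, 2), d=7 → -e4, X_4=(-2, 7, -4, 1)
t=4: X=(-2, 7, -4, 1), d=2 → +e2, X_5=(-2, 8, -4, 1)
t=5: X=(-2, 8, -4, 1), d=6 → +e4, X_6=(-2, 8, -4, 2)
t=6: X=(-2, 8, -4, 2), d=7 → -e4, X_7=(-2, 8, -4, 1)
t=7: X=(-2, 8, -4, 1), d=1 → -e1, X_8=(-3, 8, -4, 1)
t=8: X=(-3, 8, -4, 1), d=6 → +e4, X_9=(-3, 8, -4, 2)
t=9: X=(-3, 8, -4, 2), d=6 → +e4, X_10=(-3, 8, -4, 3)
t=10: X=(-3, 8, -4, 3), d=7 → -e4, X_11=(-3, 8, -4, 2)
t=11: X=(-3, 8, -4, 2), d=0 → +e1, X_12=(-2, 8, -4, 2)

(-2, 8, -4, 2)


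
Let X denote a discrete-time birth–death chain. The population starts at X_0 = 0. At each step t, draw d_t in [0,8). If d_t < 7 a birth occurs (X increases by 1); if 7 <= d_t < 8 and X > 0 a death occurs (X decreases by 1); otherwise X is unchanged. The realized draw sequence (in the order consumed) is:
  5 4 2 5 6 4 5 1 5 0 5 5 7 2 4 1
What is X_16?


t=0: X=0, d=5 → birth, X_1=1
t=1: X=1, d=4 → birth, X_2=2
t=2: X=2, d=2 → birth, X_3=3
t=3: X=3, d=5 → birth, X_4=4
t=4: X=4, d=6 → birth, X_5=5
t=5: X=5, d=4 → birth, X_6=6
t=6: X=6, d=5 → birth, X_7=7
t=7: X=7, d=1 → birth, X_8=8
t=8: X=8, d=5 → birth, X_9=9
t=9: X=9, d=0 → birth, X_10=10
t=10: X=10, d=5 → birth, X_11=11
t=11: X=11, d=5 → birth, X_12=12
t=12: X=12, d=7 → death, X_13=11
t=13: X=11, d=2 → birth, X_14=12
t=14: X=12, d=4 → birth, X_15=13
t=15: X=13, d=1 → birth, X_16=14

14


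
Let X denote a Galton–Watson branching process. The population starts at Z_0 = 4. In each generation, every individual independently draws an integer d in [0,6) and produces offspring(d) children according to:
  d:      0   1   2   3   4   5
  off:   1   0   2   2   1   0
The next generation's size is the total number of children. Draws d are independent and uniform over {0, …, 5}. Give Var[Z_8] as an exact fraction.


Outcome values over d=0..5: [1, 0, 2, 2, 1, 0]
Σy = 6, Σy² = 10, M = 6
μ = 6/6 = 1,  σ² = 10/6 − (1)² = 2/3
V_0 = 0, E_0 = 4
V_1 = 2/3·E_0 + (1)²·V_0 = 8/3;  E_1 = 4
V_2 = 2/3·E_1 + (1)²·V_1 = 16/3;  E_2 = 4
V_3 = 2/3·E_2 + (1)²·V_2 = 8;  E_3 = 4
V_4 = 2/3·E_3 + (1)²·V_3 = 32/3;  E_4 = 4
V_5 = 2/3·E_4 + (1)²·V_4 = 40/3;  E_5 = 4
V_6 = 2/3·E_5 + (1)²·V_5 = 16;  E_6 = 4
V_7 = 2/3·E_6 + (1)²·V_6 = 56/3;  E_7 = 4
V_8 = 2/3·E_7 + (1)²·V_7 = 64/3;  E_8 = 4

64/3


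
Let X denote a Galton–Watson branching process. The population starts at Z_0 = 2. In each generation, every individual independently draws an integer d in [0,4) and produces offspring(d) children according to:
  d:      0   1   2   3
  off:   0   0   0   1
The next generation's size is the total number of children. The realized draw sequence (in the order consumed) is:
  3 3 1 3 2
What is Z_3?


gen 0: Z_0=2, draws=[3, 3], offspring=[1, 1], Z_1=2
gen 1: Z_1=2, draws=[1, 3], offspring=[0, 1], Z_2=1
gen 2: Z_2=1, draws=[2], offspring=[0], Z_3=0

0


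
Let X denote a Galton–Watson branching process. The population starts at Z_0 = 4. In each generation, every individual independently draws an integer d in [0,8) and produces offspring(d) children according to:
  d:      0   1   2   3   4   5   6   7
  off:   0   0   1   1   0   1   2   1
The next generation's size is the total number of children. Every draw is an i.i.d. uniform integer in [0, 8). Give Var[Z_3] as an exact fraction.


2331/1024

Outcome values over d=0..7: [0, 0, 1, 1, 0, 1, 2, 1]
Σy = 6, Σy² = 8, M = 8
μ = 6/8 = 3/4,  σ² = 8/8 − (3/4)² = 7/16
V_0 = 0, E_0 = 4
V_1 = 7/16·E_0 + (3/4)²·V_0 = 7/4;  E_1 = 3
V_2 = 7/16·E_1 + (3/4)²·V_1 = 147/64;  E_2 = 9/4
V_3 = 7/16·E_2 + (3/4)²·V_2 = 2331/1024;  E_3 = 27/16


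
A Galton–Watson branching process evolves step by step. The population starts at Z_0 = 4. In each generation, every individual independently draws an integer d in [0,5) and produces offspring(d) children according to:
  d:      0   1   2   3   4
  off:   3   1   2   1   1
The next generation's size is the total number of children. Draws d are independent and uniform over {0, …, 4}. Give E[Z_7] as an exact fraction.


8388608/78125

Outcome values over d=0..4: [3, 1, 2, 1, 1]
Σy = 8, Σy² = 16, M = 5
μ = 8/5 = 8/5,  σ² = 16/5 − (8/5)² = 16/25
E[Z_0] = 4
E[Z_1] = 8/5·E[Z_0] = 32/5
E[Z_2] = 8/5·E[Z_1] = 256/25
E[Z_3] = 8/5·E[Z_2] = 2048/125
E[Z_4] = 8/5·E[Z_3] = 16384/625
E[Z_5] = 8/5·E[Z_4] = 131072/3125
E[Z_6] = 8/5·E[Z_5] = 1048576/15625
E[Z_7] = 8/5·E[Z_6] = 8388608/78125


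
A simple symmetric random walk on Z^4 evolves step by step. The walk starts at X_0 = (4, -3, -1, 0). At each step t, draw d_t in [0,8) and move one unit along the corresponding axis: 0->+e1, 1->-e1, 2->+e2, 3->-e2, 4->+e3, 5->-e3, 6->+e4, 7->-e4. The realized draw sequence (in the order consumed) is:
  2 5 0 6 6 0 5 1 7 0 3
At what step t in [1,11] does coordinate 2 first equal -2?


t=0: X=(4, -3, -1, 0), d=2 → +e2, X_1=(4, -2, -1, 0)
t=1: X=(4, -2, -1, 0), d=5 → -e3, X_2=(4, -2, -2, 0)
t=2: X=(4, -2, -2, 0), d=0 → +e1, X_3=(5, -2, -2, 0)
t=3: X=(5, -2, -2, 0), d=6 → +e4, X_4=(5, -2, -2, 1)
t=4: X=(5, -2, -2, 1), d=6 → +e4, X_5=(5, -2, -2, 2)
t=5: X=(5, -2, -2, 2), d=0 → +e1, X_6=(6, -2, -2, 2)
t=6: X=(6, -2, -2, 2), d=5 → -e3, X_7=(6, -2, -3, 2)
t=7: X=(6, -2, -3, 2), d=1 → -e1, X_8=(5, -2, -3, 2)
t=8: X=(5, -2, -3, 2), d=7 → -e4, X_9=(5, -2, -3, 1)
t=9: X=(5, -2, -3, 1), d=0 → +e1, X_10=(6, -2, -3, 1)
t=10: X=(6, -2, -3, 1), d=3 → -e2, X_11=(6, -3, -3, 1)

1


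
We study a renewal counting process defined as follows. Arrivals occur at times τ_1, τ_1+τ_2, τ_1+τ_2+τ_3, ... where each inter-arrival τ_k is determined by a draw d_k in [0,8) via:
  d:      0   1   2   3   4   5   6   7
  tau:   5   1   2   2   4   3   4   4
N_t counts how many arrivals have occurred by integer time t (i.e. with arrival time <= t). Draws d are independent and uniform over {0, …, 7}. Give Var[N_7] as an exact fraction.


2505784685807/4398046511104

Inter-arrival values over d=0..7: [5, 1, 2, 2, 4, 3, 4, 4]
Each d has probability 1/8, so the pmf of τ is: f(1) = 1/8, f(2) = 1/4, f(3) = 1/8, f(4) = 3/8, f(5) = 1/8
Let p_n(j) = P(N_n = j), with p_0 = [1]. Condition on τ_1: p_n(0) = P(τ > n), and for j >= 1, p_n(j) = Σ_{k<=n} f(k)·p_{n−k}(j−1)
p_1 = [7/8, 1/8]  (j = 0..1)
p_2 = [5/8, 23/64, 1/64]  (j = 0..2)
p_3 = [1/2, 27/64, 39/512, 1/512]  (j = 0..3)
p_4 = [1/8, 45/64, 81/512, 55/4096, 1/4096]  (j = 0..4)
p_5 = [0, 43/64, 73/256, 167/4096, 71/32768, 1/32768]  (j = 0..5)
p_6 = [0, 7/16, 237/512, 371/4096, 285/32768, 87/262144, 1/262144]  (j = 0..6)
p_7 = [0, 9/32, 263/512, 735/4096, 49/2048, 435/262144, 103/2097152, 1/2097152]  (j = 0..7)
E[N_7] = Σ j·p_7(j) = 4092009/2097152;  E[N_7²] = Σ j²·p_7(j) = 9179269/2097152
Var[N_7] = 9179269/2097152 − (4092009/2097152)² = 2505784685807/4398046511104


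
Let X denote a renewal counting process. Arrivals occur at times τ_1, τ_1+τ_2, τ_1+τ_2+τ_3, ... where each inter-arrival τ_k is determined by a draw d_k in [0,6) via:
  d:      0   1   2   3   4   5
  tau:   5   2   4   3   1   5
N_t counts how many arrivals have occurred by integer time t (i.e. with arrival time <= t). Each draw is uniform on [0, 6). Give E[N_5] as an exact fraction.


10327/7776

Inter-arrival values over d=0..5: [5, 2, 4, 3, 1, 5]
Each d has probability 1/6, so the pmf of τ is: f(1) = 1/6, f(2) = 1/6, f(3) = 1/6, f(4) = 1/6, f(5) = 1/3
Renewal equation for m(n) = E[N_n]: condition on τ_1 = k (if k <= n, one arrival plus a fresh copy on the remaining n−k steps): m(n) = F(n) + Σ_{k<=n} f(k)·m(n−k), where F(n) = P(τ <= n) and m(0) = 0
m(1) = F(1) = 1/6
m(2) = F(2) + f(1)·m(1) = 1/3 + 1/6·1/6 = 13/36
m(3) = F(3) + f(1)·m(2) + f(2)·m(1) = 1/2 + 1/6·13/36 + 1/6·1/6 = 127/216
m(4) = F(4) + f(1)·m(3) + f(2)·m(2) + f(3)·m(1) = 2/3 + 1/6·127/216 + 1/6·13/36 + 1/6·1/6 = 1105/1296
m(5) = F(5) + f(1)·m(4) + f(2)·m(3) + f(3)·m(2) + f(4)·m(1) = 1 + 1/6·1105/1296 + 1/6·127/216 + 1/6·13/36 + 1/6·1/6 = 10327/7776
E[N_5] = m(5) = 10327/7776


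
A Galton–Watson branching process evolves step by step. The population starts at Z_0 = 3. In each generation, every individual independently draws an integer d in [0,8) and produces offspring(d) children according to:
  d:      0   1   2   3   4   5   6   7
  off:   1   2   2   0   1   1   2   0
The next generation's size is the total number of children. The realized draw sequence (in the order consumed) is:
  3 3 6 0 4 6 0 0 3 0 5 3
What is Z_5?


1

gen 0: Z_0=3, draws=[3, 3, 6], offspring=[0, 0, 2], Z_1=2
gen 1: Z_1=2, draws=[0, 4], offspring=[1, 1], Z_2=2
gen 2: Z_2=2, draws=[6, 0], offspring=[2, 1], Z_3=3
gen 3: Z_3=3, draws=[0, 3, 0], offspring=[1, 0, 1], Z_4=2
gen 4: Z_4=2, draws=[5, 3], offspring=[1, 0], Z_5=1


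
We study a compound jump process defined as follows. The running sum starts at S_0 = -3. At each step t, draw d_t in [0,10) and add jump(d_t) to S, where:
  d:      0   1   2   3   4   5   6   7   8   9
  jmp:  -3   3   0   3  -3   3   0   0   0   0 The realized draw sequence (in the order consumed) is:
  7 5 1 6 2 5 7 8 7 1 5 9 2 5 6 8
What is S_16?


t=0: S=-3, d=7, jump=0, S_1=-3
t=1: S=-3, d=5, jump=3, S_2=0
t=2: S=0, d=1, jump=3, S_3=3
t=3: S=3, d=6, jump=0, S_4=3
t=4: S=3, d=2, jump=0, S_5=3
t=5: S=3, d=5, jump=3, S_6=6
t=6: S=6, d=7, jump=0, S_7=6
t=7: S=6, d=8, jump=0, S_8=6
t=8: S=6, d=7, jump=0, S_9=6
t=9: S=6, d=1, jump=3, S_10=9
t=10: S=9, d=5, jump=3, S_11=12
t=11: S=12, d=9, jump=0, S_12=12
t=12: S=12, d=2, jump=0, S_13=12
t=13: S=12, d=5, jump=3, S_14=15
t=14: S=15, d=6, jump=0, S_15=15
t=15: S=15, d=8, jump=0, S_16=15

15


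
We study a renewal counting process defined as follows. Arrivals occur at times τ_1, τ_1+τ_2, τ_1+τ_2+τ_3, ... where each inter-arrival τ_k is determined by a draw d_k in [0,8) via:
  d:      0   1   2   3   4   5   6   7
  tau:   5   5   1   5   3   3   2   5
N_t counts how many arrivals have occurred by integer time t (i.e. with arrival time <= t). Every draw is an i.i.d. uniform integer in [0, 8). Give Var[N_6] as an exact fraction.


25180941599/68719476736

Inter-arrival values over d=0..7: [5, 5, 1, 5, 3, 3, 2, 5]
Each d has probability 1/8, so the pmf of τ is: f(1) = 1/8, f(2) = 1/8, f(3) = 1/4, f(5) = 1/2
Let p_n(j) = P(N_n = j), with p_0 = [1]. Condition on τ_1: p_n(0) = P(τ > n), and for j >= 1, p_n(j) = Σ_{k<=n} f(k)·p_{n−k}(j−1)
p_1 = [7/8, 1/8]  (j = 0..1)
p_2 = [3/4, 15/64, 1/64]  (j = 0..2)
p_3 = [1/2, 29/64, 23/512, 1/512]  (j = 0..3)
p_4 = [1/2, 3/8, 15/128, 31/4096, 1/4096]  (j = 0..4)
p_5 = [0, 13/16, 83/512, 99/4096, 39/32768, 1/32768]  (j = 0..5)
p_6 = [0, 5/8, 83/256, 189/4096, 73/16384, 47/262144, 1/262144]  (j = 0..6)
E[N_6] = Σ j·p_6(j) = 375025/262144;  E[N_6²] = Σ j²·p_6(j) = 632571/262144
Var[N_6] = 632571/262144 − (375025/262144)² = 25180941599/68719476736


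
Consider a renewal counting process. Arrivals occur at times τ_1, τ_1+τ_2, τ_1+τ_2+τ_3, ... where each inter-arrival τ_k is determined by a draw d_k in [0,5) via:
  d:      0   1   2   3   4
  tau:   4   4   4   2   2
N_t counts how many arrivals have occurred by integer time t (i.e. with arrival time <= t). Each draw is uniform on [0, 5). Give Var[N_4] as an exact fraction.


Inter-arrival values over d=0..4: [4, 4, 4, 2, 2]
Each d has probability 1/5, so the pmf of τ is: f(2) = 2/5, f(4) = 3/5
Let p_n(j) = P(N_n = j), with p_0 = [1]. Condition on τ_1: p_n(0) = P(τ > n), and for j >= 1, p_n(j) = Σ_{k<=n} f(k)·p_{n−k}(j−1)
p_1 = [1]  (j = 0)
p_2 = [3/5, 2/5]  (j = 0..1)
p_3 = [3/5, 2/5]  (j = 0..1)
p_4 = [0, 21/25, 4/25]  (j = 0..2)
E[N_4] = Σ j·p_4(j) = 29/25;  E[N_4²] = Σ j²·p_4(j) = 37/25
Var[N_4] = 37/25 − (29/25)² = 84/625

84/625


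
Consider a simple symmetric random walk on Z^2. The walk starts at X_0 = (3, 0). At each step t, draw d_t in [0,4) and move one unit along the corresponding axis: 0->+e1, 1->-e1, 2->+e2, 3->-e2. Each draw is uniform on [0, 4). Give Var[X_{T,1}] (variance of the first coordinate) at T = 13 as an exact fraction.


13/2

Outcome values over d=0..3: [1, -1, 0, 0]
Σy = 0, Σy² = 2, M = 4
μ = 0/4 = 0,  σ² = 2/4 − (0)² = 1/2
Independent increments: Var[X_13] = 13·σ² = 13·(1/2) = 13/2


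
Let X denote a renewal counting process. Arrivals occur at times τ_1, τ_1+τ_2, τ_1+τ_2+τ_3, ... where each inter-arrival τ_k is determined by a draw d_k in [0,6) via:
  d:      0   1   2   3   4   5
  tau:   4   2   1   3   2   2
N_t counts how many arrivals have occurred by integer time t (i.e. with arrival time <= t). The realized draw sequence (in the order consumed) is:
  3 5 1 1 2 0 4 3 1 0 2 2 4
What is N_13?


draw d_1=3: τ_1=3, arrival time A_1=3
draw d_2=5: τ_2=2, arrival time A_2=5
draw d_3=1: τ_3=2, arrival time A_3=7
draw d_4=1: τ_4=2, arrival time A_4=9
draw d_5=2: τ_5=1, arrival time A_5=10
draw d_6=0: τ_6=4, arrival time A_6=14
draw d_7=4: τ_7=2, arrival time A_7=16
draw d_8=3: τ_8=3, arrival time A_8=19
draw d_9=1: τ_9=2, arrival time A_9=21
draw d_10=0: τ_10=4, arrival time A_10=25
draw d_11=2: τ_11=1, arrival time A_11=26
draw d_12=2: τ_12=1, arrival time A_12=27
draw d_13=4: τ_13=2, arrival time A_13=29
N_t over t=0..13: 0:0 1:0 2:0 3:1 4:1 5:2 6:2 7:3 8:3 9:4 10:5 11:5 12:5 13:5

5


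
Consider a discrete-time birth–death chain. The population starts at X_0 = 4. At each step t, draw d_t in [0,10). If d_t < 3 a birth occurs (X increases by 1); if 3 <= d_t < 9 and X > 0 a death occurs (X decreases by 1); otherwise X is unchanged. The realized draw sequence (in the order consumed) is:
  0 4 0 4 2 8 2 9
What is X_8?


5

t=0: X=4, d=0 → birth, X_1=5
t=1: X=5, d=4 → death, X_2=4
t=2: X=4, d=0 → birth, X_3=5
t=3: X=5, d=4 → death, X_4=4
t=4: X=4, d=2 → birth, X_5=5
t=5: X=5, d=8 → death, X_6=4
t=6: X=4, d=2 → birth, X_7=5
t=7: X=5, d=9 → hold, X_8=5


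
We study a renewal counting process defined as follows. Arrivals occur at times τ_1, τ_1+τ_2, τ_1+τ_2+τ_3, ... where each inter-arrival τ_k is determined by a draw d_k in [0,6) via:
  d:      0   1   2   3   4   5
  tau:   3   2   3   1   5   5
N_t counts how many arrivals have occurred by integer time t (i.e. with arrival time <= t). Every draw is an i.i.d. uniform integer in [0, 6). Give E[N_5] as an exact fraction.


Inter-arrival values over d=0..5: [3, 2, 3, 1, 5, 5]
Each d has probability 1/6, so the pmf of τ is: f(1) = 1/6, f(2) = 1/6, f(3) = 1/3, f(5) = 1/3
Renewal equation for m(n) = E[N_n]: condition on τ_1 = k (if k <= n, one arrival plus a fresh copy on the remaining n−k steps): m(n) = F(n) + Σ_{k<=n} f(k)·m(n−k), where F(n) = P(τ <= n) and m(0) = 0
m(1) = F(1) = 1/6
m(2) = F(2) + f(1)·m(1) = 1/3 + 1/6·1/6 = 13/36
m(3) = F(3) + f(1)·m(2) + f(2)·m(1) = 2/3 + 1/6·13/36 + 1/6·1/6 = 163/216
m(4) = F(4) + f(1)·m(3) + f(2)·m(2) + f(3)·m(1) = 2/3 + 1/6·163/216 + 1/6·13/36 + 1/3·1/6 = 1177/1296
m(5) = F(5) + f(1)·m(4) + f(2)·m(3) + f(3)·m(2) = 1 + 1/6·1177/1296 + 1/6·163/216 + 1/3·13/36 = 10867/7776
E[N_5] = m(5) = 10867/7776

10867/7776


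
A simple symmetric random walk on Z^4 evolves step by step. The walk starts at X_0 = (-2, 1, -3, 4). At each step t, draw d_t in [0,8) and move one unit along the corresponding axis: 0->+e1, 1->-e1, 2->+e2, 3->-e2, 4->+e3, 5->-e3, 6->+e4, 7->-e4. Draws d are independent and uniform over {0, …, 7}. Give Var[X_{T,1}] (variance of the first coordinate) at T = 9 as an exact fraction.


9/4

Outcome values over d=0..7: [1, -1, 0, 0, 0, 0, 0, 0]
Σy = 0, Σy² = 2, M = 8
μ = 0/8 = 0,  σ² = 2/8 − (0)² = 1/4
Independent increments: Var[X_9] = 9·σ² = 9·(1/4) = 9/4


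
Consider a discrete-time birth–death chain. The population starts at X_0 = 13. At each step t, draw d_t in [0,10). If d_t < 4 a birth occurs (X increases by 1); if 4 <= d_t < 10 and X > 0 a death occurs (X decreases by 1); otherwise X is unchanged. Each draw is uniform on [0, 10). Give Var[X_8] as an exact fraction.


192/25

X can drop by at most 1 per step and X_0 = 13 > T = 8, so X_t >= 13 − t >= 5 > 0 for every t <= 8: the floor at 0 (the 'and X > 0' condition) never binds. Hence X_8 = X_0 + Σ_{t<8} Y_t with i.i.d. increments Y_t = y(d_t) ∈ {+1, −1, 0}.
Outcome values over d=0..9: [1, 1, 1, 1, -1, -1, -1, -1, -1, -1]
Σy = -2, Σy² = 10, M = 10
μ = -2/10 = -1/5,  σ² = 10/10 − (-1/5)² = 24/25
Independent increments: Var[X_8] = 8·σ² = 8·(24/25) = 192/25


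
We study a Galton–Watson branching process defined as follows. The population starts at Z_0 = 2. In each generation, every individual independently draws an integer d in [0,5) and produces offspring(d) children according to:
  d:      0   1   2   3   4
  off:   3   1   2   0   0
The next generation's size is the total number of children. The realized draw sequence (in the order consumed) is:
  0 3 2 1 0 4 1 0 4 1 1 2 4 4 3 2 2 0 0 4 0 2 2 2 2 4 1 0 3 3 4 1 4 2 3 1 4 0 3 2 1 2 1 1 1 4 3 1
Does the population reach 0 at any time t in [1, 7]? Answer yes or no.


gen 0: Z_0=2, draws=[0, 3], offspring=[3, 0], Z_1=3
gen 1: Z_1=3, draws=[2, 1, 0], offspring=[2, 1, 3], Z_2=6
gen 2: Z_2=6, draws=[4, 1, 0, 4, 1, 1], offspring=[0, 1, 3, 0, 1, 1], Z_3=6
gen 3: Z_3=6, draws=[2, 4, 4, 3, 2, 2], offspring=[2, 0, 0, 0, 2, 2], Z_4=6
gen 4: Z_4=6, draws=[0, 0, 4, 0, 2, 2], offspring=[3, 3, 0, 3, 2, 2], Z_5=13
gen 5: Z_5=13, draws=[2, 2, 4, 1, 0, 3, 3, 4, 1, 4, 2, 3, 1], offspring=[2, 2, 0, 1, 3, 0, 0, 0, 1, 0, 2, 0, 1], Z_6=12
gen 6: Z_6=12, draws=[4, 0, 3, 2, 1, 2, 1, 1, 1, 4, 3, 1], offspring=[0, 3, 0, 2, 1, 2, 1, 1, 1, 0, 0, 1], Z_7=12

no


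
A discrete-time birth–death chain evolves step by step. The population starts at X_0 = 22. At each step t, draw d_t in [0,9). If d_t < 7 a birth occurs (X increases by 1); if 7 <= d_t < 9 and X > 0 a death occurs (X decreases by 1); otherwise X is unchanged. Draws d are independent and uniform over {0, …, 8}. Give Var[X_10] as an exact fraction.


X can drop by at most 1 per step and X_0 = 22 > T = 10, so X_t >= 22 − t >= 12 > 0 for every t <= 10: the floor at 0 (the 'and X > 0' condition) never binds. Hence X_10 = X_0 + Σ_{t<10} Y_t with i.i.d. increments Y_t = y(d_t) ∈ {+1, −1, 0}.
Outcome values over d=0..8: [1, 1, 1, 1, 1, 1, 1, -1, -1]
Σy = 5, Σy² = 9, M = 9
μ = 5/9 = 5/9,  σ² = 9/9 − (5/9)² = 56/81
Independent increments: Var[X_10] = 10·σ² = 10·(56/81) = 560/81

560/81


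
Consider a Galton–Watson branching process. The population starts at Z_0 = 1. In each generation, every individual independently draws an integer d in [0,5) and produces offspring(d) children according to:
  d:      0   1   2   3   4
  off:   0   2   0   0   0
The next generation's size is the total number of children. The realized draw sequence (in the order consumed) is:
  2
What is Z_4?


0

gen 0: Z_0=1, draws=[2], offspring=[0], Z_1=0
gen 1: Z_1=0, draws=[], offspring=[], Z_2=0
gen 2: Z_2=0, draws=[], offspring=[], Z_3=0
gen 3: Z_3=0, draws=[], offspring=[], Z_4=0


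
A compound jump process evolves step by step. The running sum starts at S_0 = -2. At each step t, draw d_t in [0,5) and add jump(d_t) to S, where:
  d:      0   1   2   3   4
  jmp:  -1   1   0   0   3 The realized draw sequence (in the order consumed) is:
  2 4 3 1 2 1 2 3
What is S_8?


3

t=0: S=-2, d=2, jump=0, S_1=-2
t=1: S=-2, d=4, jump=3, S_2=1
t=2: S=1, d=3, jump=0, S_3=1
t=3: S=1, d=1, jump=1, S_4=2
t=4: S=2, d=2, jump=0, S_5=2
t=5: S=2, d=1, jump=1, S_6=3
t=6: S=3, d=2, jump=0, S_7=3
t=7: S=3, d=3, jump=0, S_8=3


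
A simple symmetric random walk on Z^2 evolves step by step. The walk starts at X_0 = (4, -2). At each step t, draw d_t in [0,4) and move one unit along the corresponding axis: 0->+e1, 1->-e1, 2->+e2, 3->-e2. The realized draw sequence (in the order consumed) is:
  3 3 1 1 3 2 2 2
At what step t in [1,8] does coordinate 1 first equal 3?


3

t=0: X=(4, -2), d=3 → -e2, X_1=(4, -3)
t=1: X=(4, -3), d=3 → -e2, X_2=(4, -4)
t=2: X=(4, -4), d=1 → -e1, X_3=(3, -4)
t=3: X=(3, -4), d=1 → -e1, X_4=(2, -4)
t=4: X=(2, -4), d=3 → -e2, X_5=(2, -5)
t=5: X=(2, -5), d=2 → +e2, X_6=(2, -4)
t=6: X=(2, -4), d=2 → +e2, X_7=(2, -3)
t=7: X=(2, -3), d=2 → +e2, X_8=(2, -2)


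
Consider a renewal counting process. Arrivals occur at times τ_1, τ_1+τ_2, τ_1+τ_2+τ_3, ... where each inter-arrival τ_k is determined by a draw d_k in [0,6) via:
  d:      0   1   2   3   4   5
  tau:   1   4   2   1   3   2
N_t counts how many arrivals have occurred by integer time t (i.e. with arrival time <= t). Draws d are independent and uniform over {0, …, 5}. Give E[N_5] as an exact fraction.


Inter-arrival values over d=0..5: [1, 4, 2, 1, 3, 2]
Each d has probability 1/6, so the pmf of τ is: f(1) = 1/3, f(2) = 1/3, f(3) = 1/6, f(4) = 1/6
Renewal equation for m(n) = E[N_n]: condition on τ_1 = k (if k <= n, one arrival plus a fresh copy on the remaining n−k steps): m(n) = F(n) + Σ_{k<=n} f(k)·m(n−k), where F(n) = P(τ <= n) and m(0) = 0
m(1) = F(1) = 1/3
m(2) = F(2) + f(1)·m(1) = 2/3 + 1/3·1/3 = 7/9
m(3) = F(3) + f(1)·m(2) + f(2)·m(1) = 5/6 + 1/3·7/9 + 1/3·1/3 = 65/54
m(4) = F(4) + f(1)·m(3) + f(2)·m(2) + f(3)·m(1) = 1 + 1/3·65/54 + 1/3·7/9 + 1/6·1/3 = 139/81
m(5) = F(5) + f(1)·m(4) + f(2)·m(3) + f(3)·m(2) + f(4)·m(1) = 1 + 1/3·139/81 + 1/3·65/54 + 1/6·7/9 + 1/6·1/3 = 1049/486
E[N_5] = m(5) = 1049/486

1049/486


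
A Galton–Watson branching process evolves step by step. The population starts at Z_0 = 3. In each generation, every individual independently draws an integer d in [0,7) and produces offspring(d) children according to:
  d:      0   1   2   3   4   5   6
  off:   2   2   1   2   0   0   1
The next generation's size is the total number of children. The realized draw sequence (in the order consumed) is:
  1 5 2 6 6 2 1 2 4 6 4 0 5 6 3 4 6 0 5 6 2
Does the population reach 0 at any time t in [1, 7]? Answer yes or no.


gen 0: Z_0=3, draws=[1, 5, 2], offspring=[2, 0, 1], Z_1=3
gen 1: Z_1=3, draws=[6, 6, 2], offspring=[1, 1, 1], Z_2=3
gen 2: Z_2=3, draws=[1, 2, 4], offspring=[2, 1, 0], Z_3=3
gen 3: Z_3=3, draws=[6, 4, 0], offspring=[1, 0, 2], Z_4=3
gen 4: Z_4=3, draws=[5, 6, 3], offspring=[0, 1, 2], Z_5=3
gen 5: Z_5=3, draws=[4, 6, 0], offspring=[0, 1, 2], Z_6=3
gen 6: Z_6=3, draws=[5, 6, 2], offspring=[0, 1, 1], Z_7=2

no


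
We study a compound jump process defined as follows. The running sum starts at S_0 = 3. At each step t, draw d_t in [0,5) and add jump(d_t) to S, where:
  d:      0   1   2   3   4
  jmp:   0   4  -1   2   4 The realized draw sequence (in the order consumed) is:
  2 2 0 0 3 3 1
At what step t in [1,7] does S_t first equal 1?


2

t=0: S=3, d=2, jump=-1, S_1=2
t=1: S=2, d=2, jump=-1, S_2=1
t=2: S=1, d=0, jump=0, S_3=1
t=3: S=1, d=0, jump=0, S_4=1
t=4: S=1, d=3, jump=2, S_5=3
t=5: S=3, d=3, jump=2, S_6=5
t=6: S=5, d=1, jump=4, S_7=9


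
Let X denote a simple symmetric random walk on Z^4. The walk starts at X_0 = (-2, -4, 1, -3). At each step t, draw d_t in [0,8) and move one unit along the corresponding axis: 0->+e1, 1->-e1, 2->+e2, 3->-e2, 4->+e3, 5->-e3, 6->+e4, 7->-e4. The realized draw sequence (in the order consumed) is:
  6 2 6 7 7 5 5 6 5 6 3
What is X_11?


(-2, -4, -2, -1)

t=0: X=(-2, -4, 1, -3), d=6 → +e4, X_1=(-2, -4, 1, -2)
t=1: X=(-2, -4, 1, -2), d=2 → +e2, X_2=(-2, -3, 1, -2)
t=2: X=(-2, -3, 1, -2), d=6 → +e4, X_3=(-2, -3, 1, -1)
t=3: X=(-2, -3, 1, -1), d=7 → -e4, X_4=(-2, -3, 1, -2)
t=4: X=(-2, -3, 1, -2), d=7 → -e4, X_5=(-2, -3, 1, -3)
t=5: X=(-2, -3, 1, -3), d=5 → -e3, X_6=(-2, -3, 0, -3)
t=6: X=(-2, -3, 0, -3), d=5 → -e3, X_7=(-2, -3, -1, -3)
t=7: X=(-2, -3, -1, -3), d=6 → +e4, X_8=(-2, -3, -1, -2)
t=8: X=(-2, -3, -1, -2), d=5 → -e3, X_9=(-2, -3, -2, -2)
t=9: X=(-2, -3, -2, -2), d=6 → +e4, X_10=(-2, -3, -2, -1)
t=10: X=(-2, -3, -2, -1), d=3 → -e2, X_11=(-2, -4, -2, -1)


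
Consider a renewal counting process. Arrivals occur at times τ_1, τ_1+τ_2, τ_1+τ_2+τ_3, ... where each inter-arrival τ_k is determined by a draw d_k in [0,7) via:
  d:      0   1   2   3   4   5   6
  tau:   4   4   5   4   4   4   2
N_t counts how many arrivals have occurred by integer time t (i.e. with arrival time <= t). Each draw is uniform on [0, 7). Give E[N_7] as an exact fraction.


435/343

Inter-arrival values over d=0..6: [4, 4, 5, 4, 4, 4, 2]
Each d has probability 1/7, so the pmf of τ is: f(2) = 1/7, f(4) = 5/7, f(5) = 1/7
Renewal equation for m(n) = E[N_n]: condition on τ_1 = k (if k <= n, one arrival plus a fresh copy on the remaining n−k steps): m(n) = F(n) + Σ_{k<=n} f(k)·m(n−k), where F(n) = P(τ <= n) and m(0) = 0
m(1) = F(1) = 0
m(2) = F(2) = 1/7
m(3) = F(3) = 1/7
m(4) = F(4) + f(2)·m(2) = 6/7 + 1/7·1/7 = 43/49
m(5) = F(5) + f(2)·m(3) = 1 + 1/7·1/7 = 50/49
m(6) = F(6) + f(2)·m(4) + f(4)·m(2) = 1 + 1/7·43/49 + 5/7·1/7 = 421/343
m(7) = F(7) + f(2)·m(5) + f(4)·m(3) + f(5)·m(2) = 1 + 1/7·50/49 + 5/7·1/7 + 1/7·1/7 = 435/343
E[N_7] = m(7) = 435/343


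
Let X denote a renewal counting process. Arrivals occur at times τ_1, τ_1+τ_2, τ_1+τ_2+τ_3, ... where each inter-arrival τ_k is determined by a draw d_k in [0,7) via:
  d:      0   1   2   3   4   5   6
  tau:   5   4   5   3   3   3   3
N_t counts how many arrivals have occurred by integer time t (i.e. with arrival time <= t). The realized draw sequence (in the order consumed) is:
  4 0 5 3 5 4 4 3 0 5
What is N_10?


2

draw d_1=4: τ_1=3, arrival time A_1=3
draw d_2=0: τ_2=5, arrival time A_2=8
draw d_3=5: τ_3=3, arrival time A_3=11
draw d_4=3: τ_4=3, arrival time A_4=14
draw d_5=5: τ_5=3, arrival time A_5=17
draw d_6=4: τ_6=3, arrival time A_6=20
draw d_7=4: τ_7=3, arrival time A_7=23
draw d_8=3: τ_8=3, arrival time A_8=26
draw d_9=0: τ_9=5, arrival time A_9=31
draw d_10=5: τ_10=3, arrival time A_10=34
N_t over t=0..10: 0:0 1:0 2:0 3:1 4:1 5:1 6:1 7:1 8:2 9:2 10:2


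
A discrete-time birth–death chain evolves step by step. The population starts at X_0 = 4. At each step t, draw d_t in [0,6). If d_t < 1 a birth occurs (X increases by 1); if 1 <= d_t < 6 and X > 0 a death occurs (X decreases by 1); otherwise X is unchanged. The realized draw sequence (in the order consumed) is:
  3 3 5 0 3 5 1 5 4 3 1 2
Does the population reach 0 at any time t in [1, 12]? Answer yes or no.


t=0: X=4, d=3 → death, X_1=3
t=1: X=3, d=3 → death, X_2=2
t=2: X=2, d=5 → death, X_3=1
t=3: X=1, d=0 → birth, X_4=2
t=4: X=2, d=3 → death, X_5=1
t=5: X=1, d=5 → death, X_6=0
t=6: X=0, d=1 → hold, X_7=0
t=7: X=0, d=5 → hold, X_8=0
t=8: X=0, d=4 → hold, X_9=0
t=9: X=0, d=3 → hold, X_10=0
t=10: X=0, d=1 → hold, X_11=0
t=11: X=0, d=2 → hold, X_12=0

yes


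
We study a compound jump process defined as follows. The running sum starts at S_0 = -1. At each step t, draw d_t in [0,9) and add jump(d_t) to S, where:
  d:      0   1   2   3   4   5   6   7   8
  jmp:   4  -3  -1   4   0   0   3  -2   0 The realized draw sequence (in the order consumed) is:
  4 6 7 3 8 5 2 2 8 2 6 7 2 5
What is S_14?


1

t=0: S=-1, d=4, jump=0, S_1=-1
t=1: S=-1, d=6, jump=3, S_2=2
t=2: S=2, d=7, jump=-2, S_3=0
t=3: S=0, d=3, jump=4, S_4=4
t=4: S=4, d=8, jump=0, S_5=4
t=5: S=4, d=5, jump=0, S_6=4
t=6: S=4, d=2, jump=-1, S_7=3
t=7: S=3, d=2, jump=-1, S_8=2
t=8: S=2, d=8, jump=0, S_9=2
t=9: S=2, d=2, jump=-1, S_10=1
t=10: S=1, d=6, jump=3, S_11=4
t=11: S=4, d=7, jump=-2, S_12=2
t=12: S=2, d=2, jump=-1, S_13=1
t=13: S=1, d=5, jump=0, S_14=1


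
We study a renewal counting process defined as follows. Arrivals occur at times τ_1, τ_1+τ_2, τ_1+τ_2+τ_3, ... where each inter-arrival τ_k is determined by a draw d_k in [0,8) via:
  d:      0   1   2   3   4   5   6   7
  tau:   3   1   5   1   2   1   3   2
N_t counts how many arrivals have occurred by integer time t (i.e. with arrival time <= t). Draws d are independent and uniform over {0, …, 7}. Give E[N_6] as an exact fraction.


671745/262144

Inter-arrival values over d=0..7: [3, 1, 5, 1, 2, 1, 3, 2]
Each d has probability 1/8, so the pmf of τ is: f(1) = 3/8, f(2) = 1/4, f(3) = 1/4, f(5) = 1/8
Renewal equation for m(n) = E[N_n]: condition on τ_1 = k (if k <= n, one arrival plus a fresh copy on the remaining n−k steps): m(n) = F(n) + Σ_{k<=n} f(k)·m(n−k), where F(n) = P(τ <= n) and m(0) = 0
m(1) = F(1) = 3/8
m(2) = F(2) + f(1)·m(1) = 5/8 + 3/8·3/8 = 49/64
m(3) = F(3) + f(1)·m(2) + f(2)·m(1) = 7/8 + 3/8·49/64 + 1/4·3/8 = 643/512
m(4) = F(4) + f(1)·m(3) + f(2)·m(2) + f(3)·m(1) = 7/8 + 3/8·643/512 + 1/4·49/64 + 1/4·3/8 = 6681/4096
m(5) = F(5) + f(1)·m(4) + f(2)·m(3) + f(3)·m(2) = 1 + 3/8·6681/4096 + 1/4·643/512 + 1/4·49/64 = 69371/32768
m(6) = F(6) + f(1)·m(5) + f(2)·m(4) + f(3)·m(3) + f(5)·m(1) = 1 + 3/8·69371/32768 + 1/4·6681/4096 + 1/4·643/512 + 1/8·3/8 = 671745/262144
E[N_6] = m(6) = 671745/262144
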